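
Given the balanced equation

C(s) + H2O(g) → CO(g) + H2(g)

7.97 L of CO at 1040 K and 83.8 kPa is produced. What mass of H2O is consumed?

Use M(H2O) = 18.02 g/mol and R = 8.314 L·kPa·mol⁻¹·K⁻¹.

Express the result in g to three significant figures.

n(CO) = PV/RT = (83.8 × 7.97) / (8.314 × 1040) = 0.07724 mol
n(H2O) = (1/1) × 0.07724 = 0.07724 mol
m(H2O) = 0.07724 × 18.02 = 1.392 g

1.39 g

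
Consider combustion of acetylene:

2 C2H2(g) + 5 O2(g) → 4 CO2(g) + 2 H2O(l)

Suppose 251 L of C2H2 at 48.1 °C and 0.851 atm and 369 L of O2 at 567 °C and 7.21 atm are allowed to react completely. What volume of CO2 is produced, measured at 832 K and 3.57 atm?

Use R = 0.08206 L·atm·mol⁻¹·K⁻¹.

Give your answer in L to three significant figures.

310 L

n(C2H2) = PV/RT = (0.851 × 251) / (0.08206 × 321.25) = 8.103 mol
n(O2) = PV/RT = (7.21 × 369) / (0.08206 × 840.15) = 38.59 mol
For 8.103 mol C2H2, stoichiometry requires (5/2) × 8.103 = 20.26 mol O2; 38.59 mol is available, so C2H2 is limiting.
n(CO2) = (4/2) × 8.103 = 16.21 mol
V(CO2) = nRT/P = 16.21 × 0.08206 × 832 / 3.57 = 310.0 L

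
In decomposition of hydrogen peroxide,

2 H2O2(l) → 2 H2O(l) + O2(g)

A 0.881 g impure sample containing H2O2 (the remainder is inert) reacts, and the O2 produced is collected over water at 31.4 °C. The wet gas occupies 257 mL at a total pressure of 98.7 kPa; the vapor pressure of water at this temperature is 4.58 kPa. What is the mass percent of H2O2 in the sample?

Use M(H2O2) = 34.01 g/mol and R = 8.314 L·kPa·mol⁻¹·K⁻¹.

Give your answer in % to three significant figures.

73.8 %

P(O2) = 98.7 − 4.58 = 94.12 kPa
n(O2) = PV/RT = (94.12 × 0.2570) / (8.314 × 304.55) = 0.009553 mol
n(H2O2) = (2/1) × 0.009553 = 0.01911 mol
m(H2O2) = 0.01911 × 34.01 = 0.6499 g
%H2O2 = 0.6499 / 0.881 × 100 = 73.77%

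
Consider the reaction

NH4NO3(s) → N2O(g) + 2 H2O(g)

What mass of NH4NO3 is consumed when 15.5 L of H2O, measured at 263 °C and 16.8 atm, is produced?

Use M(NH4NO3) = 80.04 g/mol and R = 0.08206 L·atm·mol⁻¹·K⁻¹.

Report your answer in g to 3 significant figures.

n(H2O) = PV/RT = (16.8 × 15.5) / (0.08206 × 536.15) = 5.919 mol
n(NH4NO3) = (1/2) × 5.919 = 2.959 mol
m(NH4NO3) = 2.959 × 80.04 = 236.8 g

237 g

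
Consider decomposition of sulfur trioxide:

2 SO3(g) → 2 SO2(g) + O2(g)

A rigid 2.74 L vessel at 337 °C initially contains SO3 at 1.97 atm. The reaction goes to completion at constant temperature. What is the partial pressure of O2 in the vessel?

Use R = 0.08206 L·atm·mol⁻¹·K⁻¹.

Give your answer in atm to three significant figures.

n(SO3)₀ = PV/RT = (1.97 × 2.74) / (0.08206 × 610.15) = 0.1078 mol
n(O2) = (1/2) × 0.1078 = 0.05390 mol
P(O2) = nRT/V = 0.05390 × 0.08206 × 610.15 / 2.74 = 0.9849 atm

0.985 atm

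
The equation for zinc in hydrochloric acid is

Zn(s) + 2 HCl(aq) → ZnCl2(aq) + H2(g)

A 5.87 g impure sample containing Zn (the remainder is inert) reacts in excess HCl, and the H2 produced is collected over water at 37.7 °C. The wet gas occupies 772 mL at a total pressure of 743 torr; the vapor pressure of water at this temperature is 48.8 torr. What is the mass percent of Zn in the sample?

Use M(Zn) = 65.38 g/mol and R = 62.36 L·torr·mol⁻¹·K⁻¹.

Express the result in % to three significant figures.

30.8 %

P(H2) = 743 − 48.8 = 694.2 torr
n(H2) = PV/RT = (694.2 × 0.7720) / (62.36 × 310.85) = 0.02765 mol
n(Zn) = (1/1) × 0.02765 = 0.02765 mol
m(Zn) = 0.02765 × 65.38 = 1.808 g
%Zn = 1.808 / 5.87 × 100 = 30.80%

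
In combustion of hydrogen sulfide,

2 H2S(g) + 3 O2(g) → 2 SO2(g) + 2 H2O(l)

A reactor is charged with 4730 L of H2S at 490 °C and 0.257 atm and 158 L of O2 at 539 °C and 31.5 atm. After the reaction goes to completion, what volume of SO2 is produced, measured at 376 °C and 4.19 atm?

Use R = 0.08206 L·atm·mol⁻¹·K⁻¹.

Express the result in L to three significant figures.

n(H2S) = PV/RT = (0.257 × 4730) / (0.08206 × 763.15) = 19.41 mol
n(O2) = PV/RT = (31.5 × 158) / (0.08206 × 812.15) = 74.68 mol
For 19.41 mol H2S, stoichiometry requires (3/2) × 19.41 = 29.12 mol O2; 74.68 mol is available, so H2S is limiting.
n(SO2) = (2/2) × 19.41 = 19.41 mol
V(SO2) = nRT/P = 19.41 × 0.08206 × 649.15 / 4.19 = 246.8 L

247 L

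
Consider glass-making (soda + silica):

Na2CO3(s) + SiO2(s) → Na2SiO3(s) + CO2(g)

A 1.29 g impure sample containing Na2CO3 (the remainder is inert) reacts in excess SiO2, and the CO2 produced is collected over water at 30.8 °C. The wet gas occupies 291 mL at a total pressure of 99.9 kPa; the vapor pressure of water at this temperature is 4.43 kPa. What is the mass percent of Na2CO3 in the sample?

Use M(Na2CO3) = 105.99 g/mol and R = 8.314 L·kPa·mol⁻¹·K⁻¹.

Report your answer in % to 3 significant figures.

P(CO2) = 99.9 − 4.43 = 95.47 kPa
n(CO2) = PV/RT = (95.47 × 0.2910) / (8.314 × 303.95) = 0.01099 mol
n(Na2CO3) = (1/1) × 0.01099 = 0.01099 mol
m(Na2CO3) = 0.01099 × 105.99 = 1.165 g
%Na2CO3 = 1.165 / 1.29 × 100 = 90.31%

90.3 %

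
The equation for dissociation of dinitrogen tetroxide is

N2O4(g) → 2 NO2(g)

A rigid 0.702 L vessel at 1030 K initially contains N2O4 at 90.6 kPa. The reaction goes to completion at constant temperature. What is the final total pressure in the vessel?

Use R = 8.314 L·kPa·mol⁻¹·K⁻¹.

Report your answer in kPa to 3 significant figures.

At constant T and V, P ∝ n(gas): 1 mol gas → 2 mol gas.
P_final = (2/1) × 90.6 = 181.2 kPa

181 kPa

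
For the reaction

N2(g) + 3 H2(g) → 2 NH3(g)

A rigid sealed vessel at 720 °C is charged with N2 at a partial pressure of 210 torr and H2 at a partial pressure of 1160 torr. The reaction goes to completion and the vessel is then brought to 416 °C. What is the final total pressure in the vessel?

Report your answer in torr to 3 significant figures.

Because the vessel is rigid and T is held at 720 °C, work the stoichiometry in partial pressures (P_i = n_iRT/V).
P(H2) required for 210 torr of N2 = (3/1) × 210 = 630.0 torr; available 1160 torr, so N2 is limiting.
P(H2) remaining = 1160 − (3/1) × 210 = 530.0 torr
P(gaseous products) = (2)/1 × 210 = 420.0 torr
P_total at 720 °C = 530.0 + 420.0 = 950.0 torr
Scaling to 416 °C: P = 950.0 × 689.15/993.15 = 659.2 torr

659 torr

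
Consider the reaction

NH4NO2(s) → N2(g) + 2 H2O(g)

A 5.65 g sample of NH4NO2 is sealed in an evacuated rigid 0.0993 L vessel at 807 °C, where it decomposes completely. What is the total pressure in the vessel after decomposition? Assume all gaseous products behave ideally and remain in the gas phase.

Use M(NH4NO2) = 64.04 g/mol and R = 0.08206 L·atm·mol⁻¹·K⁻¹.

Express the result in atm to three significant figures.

n(NH4NO2) = 5.65 / 64.04 = 0.08823 mol
n(gas produced) = (3/1) × 0.08823 = 0.2647 mol
P = nRT/V = 0.2647 × 0.08206 × 1080.15 / 0.0993 = 236.3 atm

236 atm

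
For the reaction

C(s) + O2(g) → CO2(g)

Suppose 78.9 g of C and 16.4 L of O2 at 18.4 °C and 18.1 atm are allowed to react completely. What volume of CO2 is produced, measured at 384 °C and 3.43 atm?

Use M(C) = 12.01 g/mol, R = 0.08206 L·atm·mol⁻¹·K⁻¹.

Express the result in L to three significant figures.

n(C) = 78.9 / 12.01 = 6.570 mol
n(O2) = PV/RT = (18.1 × 16.4) / (0.08206 × 291.55) = 12.41 mol
For 6.570 mol C, stoichiometry requires (1/1) × 6.570 = 6.570 mol O2; 12.41 mol is available, so C is limiting.
n(CO2) = (1/1) × 6.570 = 6.570 mol
V(CO2) = nRT/P = 6.570 × 0.08206 × 657.15 / 3.43 = 103.3 L

103 L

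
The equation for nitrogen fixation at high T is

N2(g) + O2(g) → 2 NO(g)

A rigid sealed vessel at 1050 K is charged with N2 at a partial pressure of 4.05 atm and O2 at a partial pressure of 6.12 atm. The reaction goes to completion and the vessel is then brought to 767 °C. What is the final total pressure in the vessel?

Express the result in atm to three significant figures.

Because the vessel is rigid and T is held at 1050 K, work the stoichiometry in partial pressures (P_i = n_iRT/V).
P(O2) required for 4.05 atm of N2 = (1/1) × 4.05 = 4.050 atm; available 6.12 atm, so N2 is limiting.
P(O2) remaining = 6.12 − (1/1) × 4.05 = 2.070 atm
P(gaseous products) = (2)/1 × 4.05 = 8.100 atm
P_total at 1050 K = 2.070 + 8.100 = 10.17 atm
Scaling to 767 °C: P = 10.17 × 1040.15/1050 = 10.07 atm

10.1 atm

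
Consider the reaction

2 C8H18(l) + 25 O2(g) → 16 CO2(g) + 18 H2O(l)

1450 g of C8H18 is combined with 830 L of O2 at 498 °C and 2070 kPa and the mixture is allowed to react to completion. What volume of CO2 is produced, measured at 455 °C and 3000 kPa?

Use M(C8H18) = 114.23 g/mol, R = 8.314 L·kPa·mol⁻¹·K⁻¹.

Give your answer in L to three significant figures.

n(C8H18) = 1450 / 114.23 = 12.69 mol
n(O2) = PV/RT = (2070 × 830) / (8.314 × 771.15) = 268.0 mol
For 12.69 mol C8H18, stoichiometry requires (25/2) × 12.69 = 158.6 mol O2; 268.0 mol is available, so C8H18 is limiting.
n(CO2) = (16/2) × 12.69 = 101.5 mol
V(CO2) = nRT/P = 101.5 × 8.314 × 728.15 / 3000 = 204.8 L

205 L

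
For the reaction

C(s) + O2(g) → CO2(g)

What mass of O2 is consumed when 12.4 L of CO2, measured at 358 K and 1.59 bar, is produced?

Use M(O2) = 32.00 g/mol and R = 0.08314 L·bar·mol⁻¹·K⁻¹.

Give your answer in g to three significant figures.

21.2 g

n(CO2) = PV/RT = (1.59 × 12.4) / (0.08314 × 358) = 0.6624 mol
n(O2) = (1/1) × 0.6624 = 0.6624 mol
m(O2) = 0.6624 × 32.00 = 21.20 g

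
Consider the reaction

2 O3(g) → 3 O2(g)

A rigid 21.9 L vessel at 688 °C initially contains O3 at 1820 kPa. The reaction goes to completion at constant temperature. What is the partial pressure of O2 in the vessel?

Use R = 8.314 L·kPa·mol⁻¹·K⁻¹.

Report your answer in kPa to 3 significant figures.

n(O3)₀ = PV/RT = (1820 × 21.9) / (8.314 × 961.15) = 4.988 mol
n(O2) = (3/2) × 4.988 = 7.482 mol
P(O2) = nRT/V = 7.482 × 8.314 × 961.15 / 21.9 = 2730 kPa

2730 kPa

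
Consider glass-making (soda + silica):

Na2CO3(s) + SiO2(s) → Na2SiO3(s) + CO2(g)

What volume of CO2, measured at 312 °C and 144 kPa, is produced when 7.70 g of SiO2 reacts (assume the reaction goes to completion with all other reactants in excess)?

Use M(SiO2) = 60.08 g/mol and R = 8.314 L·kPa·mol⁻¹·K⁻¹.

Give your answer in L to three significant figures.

4.33 L

n(SiO2) = 7.700 / 60.08 = 0.1282 mol
n(CO2) = (1/1) × 0.1282 = 0.1282 mol
V = nRT/P = 0.1282 × 8.314 × 585.15 / 144 = 4.331 L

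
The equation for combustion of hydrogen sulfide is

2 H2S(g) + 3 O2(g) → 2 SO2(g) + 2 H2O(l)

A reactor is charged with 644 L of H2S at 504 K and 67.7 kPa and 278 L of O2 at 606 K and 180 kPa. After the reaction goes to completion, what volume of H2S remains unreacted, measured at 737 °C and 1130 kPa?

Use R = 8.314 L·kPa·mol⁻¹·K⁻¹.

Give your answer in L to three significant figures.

n(H2S) = PV/RT = (67.7 × 644) / (8.314 × 504) = 10.40 mol
n(O2) = PV/RT = (180 × 278) / (8.314 × 606) = 9.932 mol
For 10.40 mol H2S, stoichiometry requires (3/2) × 10.40 = 15.60 mol O2; 9.932 mol is available, so O2 is limiting.
n(H2S) consumed = (2/3) × 9.932 = 6.621 mol; remaining = 10.40 − 6.621 = 3.779 mol
V(H2S) = nRT/P = 3.779 × 8.314 × 1010.15 / 1130 = 28.09 L

28.1 L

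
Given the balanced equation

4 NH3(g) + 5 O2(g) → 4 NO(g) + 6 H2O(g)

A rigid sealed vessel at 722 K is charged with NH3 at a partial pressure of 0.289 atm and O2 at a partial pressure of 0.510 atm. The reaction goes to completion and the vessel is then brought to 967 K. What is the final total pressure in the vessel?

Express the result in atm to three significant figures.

At constant V, partial pressures at 722 K are proportional to moles, so apply stoichiometry directly to pressures.
P(O2) required for 0.289 atm of NH3 = (5/4) × 0.289 = 0.3612 atm; available 0.510 atm, so NH3 is limiting.
P(O2) remaining = 0.510 − (5/4) × 0.289 = 0.1488 atm
P(gaseous products) = (4+6)/4 × 0.289 = 0.7225 atm
P_total at 722 K = 0.1488 + 0.7225 = 0.8713 atm
Scaling to 967 K: P = 0.8713 × 967/722 = 1.167 atm

1.17 atm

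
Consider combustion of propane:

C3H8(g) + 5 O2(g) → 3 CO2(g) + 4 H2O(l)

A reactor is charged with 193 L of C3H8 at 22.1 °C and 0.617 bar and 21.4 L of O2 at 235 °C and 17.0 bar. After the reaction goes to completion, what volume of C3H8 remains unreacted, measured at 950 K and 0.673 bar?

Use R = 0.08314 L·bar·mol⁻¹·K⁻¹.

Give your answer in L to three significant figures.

367 L

n(C3H8) = PV/RT = (0.617 × 193) / (0.08314 × 295.25) = 4.851 mol
n(O2) = PV/RT = (17.0 × 21.4) / (0.08314 × 508.15) = 8.611 mol
For 4.851 mol C3H8, stoichiometry requires (5/1) × 4.851 = 24.25 mol O2; 8.611 mol is available, so O2 is limiting.
n(C3H8) consumed = (1/5) × 8.611 = 1.722 mol; remaining = 4.851 − 1.722 = 3.129 mol
V(C3H8) = nRT/P = 3.129 × 0.08314 × 950 / 0.673 = 367.2 L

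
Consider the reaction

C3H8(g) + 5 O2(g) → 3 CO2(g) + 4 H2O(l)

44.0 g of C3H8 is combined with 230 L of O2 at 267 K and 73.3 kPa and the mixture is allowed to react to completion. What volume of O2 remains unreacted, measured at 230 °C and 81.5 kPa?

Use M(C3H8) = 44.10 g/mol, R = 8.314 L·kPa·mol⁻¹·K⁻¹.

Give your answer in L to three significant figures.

134 L

n(C3H8) = 44.0 / 44.10 = 0.9977 mol
n(O2) = PV/RT = (73.3 × 230) / (8.314 × 267) = 7.595 mol
For 0.9977 mol C3H8, stoichiometry requires (5/1) × 0.9977 = 4.989 mol O2; 7.595 mol is available, so C3H8 is limiting.
n(O2) consumed = (5/1) × 0.9977 = 4.989 mol; remaining = 7.595 − 4.989 = 2.606 mol
V(O2) = nRT/P = 2.606 × 8.314 × 503.15 / 81.5 = 133.8 L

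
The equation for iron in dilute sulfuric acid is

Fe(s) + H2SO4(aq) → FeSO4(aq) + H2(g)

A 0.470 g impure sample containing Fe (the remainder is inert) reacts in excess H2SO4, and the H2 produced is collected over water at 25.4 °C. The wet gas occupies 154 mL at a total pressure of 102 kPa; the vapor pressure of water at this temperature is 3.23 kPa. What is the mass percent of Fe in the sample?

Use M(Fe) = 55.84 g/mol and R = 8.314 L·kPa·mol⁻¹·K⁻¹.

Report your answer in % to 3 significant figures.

P(H2) = 102 − 3.23 = 98.77 kPa
n(H2) = PV/RT = (98.77 × 0.1540) / (8.314 × 298.55) = 0.006128 mol
n(Fe) = (1/1) × 0.006128 = 0.006128 mol
m(Fe) = 0.006128 × 55.84 = 0.3422 g
%Fe = 0.3422 / 0.470 × 100 = 72.81%

72.8 %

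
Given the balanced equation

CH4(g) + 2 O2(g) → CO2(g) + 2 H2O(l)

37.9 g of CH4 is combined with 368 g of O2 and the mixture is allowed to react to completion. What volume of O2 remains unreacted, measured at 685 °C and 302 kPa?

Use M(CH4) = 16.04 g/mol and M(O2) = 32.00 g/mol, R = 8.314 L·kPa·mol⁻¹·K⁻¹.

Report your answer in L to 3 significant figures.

179 L

n(CH4) = 37.9 / 16.04 = 2.363 mol
n(O2) = 368 / 32.00 = 11.50 mol
For 2.363 mol CH4, stoichiometry requires (2/1) × 2.363 = 4.726 mol O2; 11.50 mol is available, so CH4 is limiting.
n(O2) consumed = (2/1) × 2.363 = 4.726 mol; remaining = 11.50 − 4.726 = 6.774 mol
V(O2) = nRT/P = 6.774 × 8.314 × 958.15 / 302 = 178.7 L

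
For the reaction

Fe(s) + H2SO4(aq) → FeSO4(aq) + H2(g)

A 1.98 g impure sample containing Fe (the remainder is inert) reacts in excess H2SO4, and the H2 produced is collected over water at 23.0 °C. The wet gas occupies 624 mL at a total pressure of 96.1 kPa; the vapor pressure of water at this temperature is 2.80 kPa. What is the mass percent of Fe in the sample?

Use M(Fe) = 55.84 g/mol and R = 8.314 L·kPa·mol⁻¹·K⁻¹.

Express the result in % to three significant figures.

P(H2) = 96.1 − 2.80 = 93.30 kPa
n(H2) = PV/RT = (93.30 × 0.6240) / (8.314 × 296.15) = 0.02365 mol
n(Fe) = (1/1) × 0.02365 = 0.02365 mol
m(Fe) = 0.02365 × 55.84 = 1.321 g
%Fe = 1.321 / 1.98 × 100 = 66.72%

66.7 %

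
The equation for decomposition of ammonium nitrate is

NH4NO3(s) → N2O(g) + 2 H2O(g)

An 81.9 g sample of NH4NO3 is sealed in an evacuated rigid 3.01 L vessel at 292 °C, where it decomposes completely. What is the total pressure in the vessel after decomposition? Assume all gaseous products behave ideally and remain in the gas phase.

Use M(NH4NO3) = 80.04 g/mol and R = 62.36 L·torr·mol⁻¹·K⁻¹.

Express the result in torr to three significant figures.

35900 torr

n(NH4NO3) = 81.9 / 80.04 = 1.023 mol
n(gas produced) = (3/1) × 1.023 = 3.069 mol
P = nRT/V = 3.069 × 62.36 × 565.15 / 3.01 = 35930 torr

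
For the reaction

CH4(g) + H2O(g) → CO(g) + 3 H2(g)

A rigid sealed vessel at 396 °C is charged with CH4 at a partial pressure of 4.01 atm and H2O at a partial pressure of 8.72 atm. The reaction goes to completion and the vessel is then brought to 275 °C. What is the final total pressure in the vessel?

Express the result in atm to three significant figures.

17.0 atm

Because the vessel is rigid and T is held at 396 °C, work the stoichiometry in partial pressures (P_i = n_iRT/V).
P(H2O) required for 4.01 atm of CH4 = (1/1) × 4.01 = 4.010 atm; available 8.72 atm, so CH4 is limiting.
P(H2O) remaining = 8.72 − (1/1) × 4.01 = 4.710 atm
P(gaseous products) = (1+3)/1 × 4.01 = 16.04 atm
P_total at 396 °C = 4.710 + 16.04 = 20.75 atm
Scaling to 275 °C: P = 20.75 × 548.15/669.15 = 17.00 atm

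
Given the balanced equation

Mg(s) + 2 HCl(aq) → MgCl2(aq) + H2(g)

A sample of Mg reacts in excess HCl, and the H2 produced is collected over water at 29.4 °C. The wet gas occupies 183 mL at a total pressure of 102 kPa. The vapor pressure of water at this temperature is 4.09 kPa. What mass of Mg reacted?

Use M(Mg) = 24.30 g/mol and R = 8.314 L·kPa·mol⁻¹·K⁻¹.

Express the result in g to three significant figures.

P(H2) = 102 − 4.09 = 97.91 kPa
n(H2) = PV/RT = (97.91 × 0.1830) / (8.314 × 302.55) = 0.007123 mol
n(Mg) = (1/1) × 0.007123 = 0.007123 mol
m(Mg) = 0.007123 × 24.30 = 0.1731 g

0.173 g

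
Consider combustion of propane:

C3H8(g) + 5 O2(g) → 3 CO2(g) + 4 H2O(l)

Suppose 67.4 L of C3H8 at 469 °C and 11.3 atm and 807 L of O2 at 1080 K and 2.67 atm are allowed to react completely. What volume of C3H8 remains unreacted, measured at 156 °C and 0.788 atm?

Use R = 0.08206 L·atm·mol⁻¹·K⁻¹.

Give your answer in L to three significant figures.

n(C3H8) = PV/RT = (11.3 × 67.4) / (0.08206 × 742.15) = 12.51 mol
n(O2) = PV/RT = (2.67 × 807) / (0.08206 × 1080) = 24.31 mol
For 12.51 mol C3H8, stoichiometry requires (5/1) × 12.51 = 62.55 mol O2; 24.31 mol is available, so O2 is limiting.
n(C3H8) consumed = (1/5) × 24.31 = 4.862 mol; remaining = 12.51 − 4.862 = 7.648 mol
V(C3H8) = nRT/P = 7.648 × 0.08206 × 429.15 / 0.788 = 341.8 L

342 L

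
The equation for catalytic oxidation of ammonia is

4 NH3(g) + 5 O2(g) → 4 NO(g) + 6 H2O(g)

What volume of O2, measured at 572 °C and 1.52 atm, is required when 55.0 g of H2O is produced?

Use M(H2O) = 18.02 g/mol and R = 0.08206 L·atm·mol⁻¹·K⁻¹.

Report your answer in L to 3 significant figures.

n(H2O) = 55.00 / 18.02 = 3.052 mol
n(O2) = (5/6) × 3.052 = 2.543 mol
V = nRT/P = 2.543 × 0.08206 × 845.15 / 1.52 = 116.0 L

116 L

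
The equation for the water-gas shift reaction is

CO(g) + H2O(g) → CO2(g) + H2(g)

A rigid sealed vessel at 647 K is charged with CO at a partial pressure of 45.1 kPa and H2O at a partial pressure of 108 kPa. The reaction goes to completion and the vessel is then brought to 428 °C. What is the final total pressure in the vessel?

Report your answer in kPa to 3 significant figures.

166 kPa

At constant V, partial pressures at 647 K are proportional to moles, so apply stoichiometry directly to pressures.
P(H2O) required for 45.1 kPa of CO = (1/1) × 45.1 = 45.10 kPa; available 108 kPa, so CO is limiting.
P(H2O) remaining = 108 − (1/1) × 45.1 = 62.90 kPa
P(gaseous products) = (1+1)/1 × 45.1 = 90.20 kPa
P_total at 647 K = 62.90 + 90.20 = 153.1 kPa
Scaling to 428 °C: P = 153.1 × 701.15/647 = 165.9 kPa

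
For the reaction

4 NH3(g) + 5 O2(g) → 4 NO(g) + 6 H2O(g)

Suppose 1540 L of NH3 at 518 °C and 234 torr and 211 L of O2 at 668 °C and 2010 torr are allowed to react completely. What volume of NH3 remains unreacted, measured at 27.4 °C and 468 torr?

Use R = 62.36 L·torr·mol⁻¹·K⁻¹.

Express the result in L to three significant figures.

61.0 L

n(NH3) = PV/RT = (234 × 1540) / (62.36 × 791.15) = 7.304 mol
n(O2) = PV/RT = (2010 × 211) / (62.36 × 941.15) = 7.226 mol
For 7.304 mol NH3, stoichiometry requires (5/4) × 7.304 = 9.130 mol O2; 7.226 mol is available, so O2 is limiting.
n(NH3) consumed = (4/5) × 7.226 = 5.781 mol; remaining = 7.304 − 5.781 = 1.523 mol
V(NH3) = nRT/P = 1.523 × 62.36 × 300.55 / 468 = 60.99 L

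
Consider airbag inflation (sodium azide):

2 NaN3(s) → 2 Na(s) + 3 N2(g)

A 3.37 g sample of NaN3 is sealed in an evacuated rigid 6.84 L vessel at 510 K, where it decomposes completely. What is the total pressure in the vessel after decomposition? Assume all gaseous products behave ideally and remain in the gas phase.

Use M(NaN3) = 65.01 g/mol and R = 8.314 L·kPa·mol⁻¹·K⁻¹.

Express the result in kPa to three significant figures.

48.2 kPa

n(NaN3) = 3.37 / 65.01 = 0.05184 mol
n(gas produced) = (3/2) × 0.05184 = 0.07776 mol
P = nRT/V = 0.07776 × 8.314 × 510 / 6.84 = 48.20 kPa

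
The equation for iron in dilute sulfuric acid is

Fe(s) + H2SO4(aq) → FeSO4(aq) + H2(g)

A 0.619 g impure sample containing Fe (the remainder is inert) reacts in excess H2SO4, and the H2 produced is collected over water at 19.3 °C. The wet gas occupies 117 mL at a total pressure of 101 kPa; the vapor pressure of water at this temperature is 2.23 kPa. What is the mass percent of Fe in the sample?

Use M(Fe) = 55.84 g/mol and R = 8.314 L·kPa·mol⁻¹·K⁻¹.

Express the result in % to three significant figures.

P(H2) = 101 − 2.23 = 98.77 kPa
n(H2) = PV/RT = (98.77 × 0.1170) / (8.314 × 292.45) = 0.004753 mol
n(Fe) = (1/1) × 0.004753 = 0.004753 mol
m(Fe) = 0.004753 × 55.84 = 0.2654 g
%Fe = 0.2654 / 0.619 × 100 = 42.88%

42.9 %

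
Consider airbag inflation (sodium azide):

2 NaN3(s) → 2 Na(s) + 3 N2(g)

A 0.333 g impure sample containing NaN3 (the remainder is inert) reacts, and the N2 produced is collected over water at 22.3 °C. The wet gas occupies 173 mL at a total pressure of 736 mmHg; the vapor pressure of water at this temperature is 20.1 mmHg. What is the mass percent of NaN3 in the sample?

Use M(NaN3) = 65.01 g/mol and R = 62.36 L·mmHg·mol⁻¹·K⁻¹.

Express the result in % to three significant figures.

P(N2) = 736 − 20.1 = 715.9 mmHg
n(N2) = PV/RT = (715.9 × 0.1730) / (62.36 × 295.45) = 0.006722 mol
n(NaN3) = (2/3) × 0.006722 = 0.004481 mol
m(NaN3) = 0.004481 × 65.01 = 0.2913 g
%NaN3 = 0.2913 / 0.333 × 100 = 87.48%

87.5 %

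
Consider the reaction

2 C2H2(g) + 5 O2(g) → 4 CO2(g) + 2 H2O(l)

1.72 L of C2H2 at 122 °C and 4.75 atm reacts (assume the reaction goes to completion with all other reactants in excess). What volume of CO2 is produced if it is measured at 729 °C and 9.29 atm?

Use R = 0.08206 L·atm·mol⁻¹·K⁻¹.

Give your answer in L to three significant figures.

n(C2H2) = PV/RT = (4.75 × 1.72) / (0.08206 × 395.15) = 0.2520 mol
n(CO2) = (4/2) × 0.2520 = 0.5040 mol
V = nRT/P = 0.5040 × 0.08206 × 1002.15 / 9.29 = 4.461 L

4.46 L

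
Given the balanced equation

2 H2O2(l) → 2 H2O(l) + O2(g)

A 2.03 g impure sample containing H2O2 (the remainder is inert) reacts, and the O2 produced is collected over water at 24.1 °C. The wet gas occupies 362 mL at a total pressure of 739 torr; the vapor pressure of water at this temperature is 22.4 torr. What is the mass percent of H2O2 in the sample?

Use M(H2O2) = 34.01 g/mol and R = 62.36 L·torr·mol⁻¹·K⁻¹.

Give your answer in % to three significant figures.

P(O2) = 739 − 22.4 = 716.6 torr
n(O2) = PV/RT = (716.6 × 0.3620) / (62.36 × 297.25) = 0.01399 mol
n(H2O2) = (2/1) × 0.01399 = 0.02798 mol
m(H2O2) = 0.02798 × 34.01 = 0.9516 g
%H2O2 = 0.9516 / 2.03 × 100 = 46.88%

46.9 %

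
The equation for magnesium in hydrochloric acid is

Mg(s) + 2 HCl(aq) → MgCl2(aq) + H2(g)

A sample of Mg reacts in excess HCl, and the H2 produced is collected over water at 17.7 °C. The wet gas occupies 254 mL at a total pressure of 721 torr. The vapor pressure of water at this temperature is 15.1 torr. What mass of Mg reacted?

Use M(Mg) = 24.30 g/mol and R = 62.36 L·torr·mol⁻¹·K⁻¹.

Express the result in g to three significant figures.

0.240 g

P(H2) = 721 − 15.1 = 705.9 torr
n(H2) = PV/RT = (705.9 × 0.2540) / (62.36 × 290.85) = 0.009886 mol
n(Mg) = (1/1) × 0.009886 = 0.009886 mol
m(Mg) = 0.009886 × 24.30 = 0.2402 g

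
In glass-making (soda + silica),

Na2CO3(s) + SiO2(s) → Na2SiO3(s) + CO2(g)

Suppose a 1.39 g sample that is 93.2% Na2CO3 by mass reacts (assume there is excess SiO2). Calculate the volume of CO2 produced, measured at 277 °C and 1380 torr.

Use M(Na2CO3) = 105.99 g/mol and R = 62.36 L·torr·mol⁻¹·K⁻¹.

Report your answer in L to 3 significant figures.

mass of Na2CO3 = 1.39 × 93.2/100 = 1.295 g
n(Na2CO3) = 1.295 / 105.99 = 0.01222 mol
n(CO2) = (1/1) × 0.01222 = 0.01222 mol
V = nRT/P = 0.01222 × 62.36 × 550.15 / 1380 = 0.3038 L

0.304 L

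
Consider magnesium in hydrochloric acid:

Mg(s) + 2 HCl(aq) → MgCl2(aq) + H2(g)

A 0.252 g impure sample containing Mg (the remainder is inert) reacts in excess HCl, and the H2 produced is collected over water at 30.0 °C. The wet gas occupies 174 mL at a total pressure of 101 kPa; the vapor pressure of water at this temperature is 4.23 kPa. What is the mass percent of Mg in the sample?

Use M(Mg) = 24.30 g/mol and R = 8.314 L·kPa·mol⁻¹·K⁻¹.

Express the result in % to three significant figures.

64.4 %

P(H2) = 101 − 4.23 = 96.77 kPa
n(H2) = PV/RT = (96.77 × 0.1740) / (8.314 × 303.15) = 0.006681 mol
n(Mg) = (1/1) × 0.006681 = 0.006681 mol
m(Mg) = 0.006681 × 24.30 = 0.1623 g
%Mg = 0.1623 / 0.252 × 100 = 64.40%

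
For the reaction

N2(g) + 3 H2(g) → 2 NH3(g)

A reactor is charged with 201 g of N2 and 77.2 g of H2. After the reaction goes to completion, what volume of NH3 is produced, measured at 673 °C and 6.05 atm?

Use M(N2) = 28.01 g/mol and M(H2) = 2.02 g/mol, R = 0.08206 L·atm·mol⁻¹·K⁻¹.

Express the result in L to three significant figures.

n(N2) = 201 / 28.01 = 7.176 mol
n(H2) = 77.2 / 2.02 = 38.22 mol
For 7.176 mol N2, stoichiometry requires (3/1) × 7.176 = 21.53 mol H2; 38.22 mol is available, so N2 is limiting.
n(NH3) = (2/1) × 7.176 = 14.35 mol
V(NH3) = nRT/P = 14.35 × 0.08206 × 946.15 / 6.05 = 184.2 L

184 L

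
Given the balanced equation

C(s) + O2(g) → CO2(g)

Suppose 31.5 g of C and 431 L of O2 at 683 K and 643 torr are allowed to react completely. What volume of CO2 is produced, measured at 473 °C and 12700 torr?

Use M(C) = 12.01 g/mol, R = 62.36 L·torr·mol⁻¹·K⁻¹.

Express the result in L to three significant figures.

9.61 L

n(C) = 31.5 / 12.01 = 2.623 mol
n(O2) = PV/RT = (643 × 431) / (62.36 × 683) = 6.507 mol
For 2.623 mol C, stoichiometry requires (1/1) × 2.623 = 2.623 mol O2; 6.507 mol is available, so C is limiting.
n(CO2) = (1/1) × 2.623 = 2.623 mol
V(CO2) = nRT/P = 2.623 × 62.36 × 746.15 / 12700 = 9.610 L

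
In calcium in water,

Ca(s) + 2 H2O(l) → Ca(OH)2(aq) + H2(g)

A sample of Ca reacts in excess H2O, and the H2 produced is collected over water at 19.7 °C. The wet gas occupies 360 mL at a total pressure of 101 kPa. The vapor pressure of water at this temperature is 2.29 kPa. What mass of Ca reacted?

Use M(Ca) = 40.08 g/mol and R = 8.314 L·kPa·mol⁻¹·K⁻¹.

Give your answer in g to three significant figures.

P(H2) = 101 − 2.29 = 98.71 kPa
n(H2) = PV/RT = (98.71 × 0.3600) / (8.314 × 292.85) = 0.01460 mol
n(Ca) = (1/1) × 0.01460 = 0.01460 mol
m(Ca) = 0.01460 × 40.08 = 0.5852 g

0.585 g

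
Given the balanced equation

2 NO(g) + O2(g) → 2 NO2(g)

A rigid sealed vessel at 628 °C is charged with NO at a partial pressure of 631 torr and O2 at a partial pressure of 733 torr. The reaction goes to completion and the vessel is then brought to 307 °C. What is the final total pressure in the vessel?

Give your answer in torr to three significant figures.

675 torr

Because the vessel is rigid and T is held at 628 °C, work the stoichiometry in partial pressures (P_i = n_iRT/V).
P(O2) required for 631 torr of NO = (1/2) × 631 = 315.5 torr; available 733 torr, so NO is limiting.
P(O2) remaining = 733 − (1/2) × 631 = 417.5 torr
P(gaseous products) = (2)/2 × 631 = 631.0 torr
P_total at 628 °C = 417.5 + 631.0 = 1048 torr
Scaling to 307 °C: P = 1048 × 580.15/901.15 = 674.7 torr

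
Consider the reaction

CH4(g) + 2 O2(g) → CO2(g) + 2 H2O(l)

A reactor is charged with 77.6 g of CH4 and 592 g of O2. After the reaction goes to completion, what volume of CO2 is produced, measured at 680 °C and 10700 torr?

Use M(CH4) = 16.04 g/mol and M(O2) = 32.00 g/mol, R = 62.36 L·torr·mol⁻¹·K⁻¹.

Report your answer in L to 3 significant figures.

n(CH4) = 77.6 / 16.04 = 4.838 mol
n(O2) = 592 / 32.00 = 18.50 mol
For 4.838 mol CH4, stoichiometry requires (2/1) × 4.838 = 9.676 mol O2; 18.50 mol is available, so CH4 is limiting.
n(CO2) = (1/1) × 4.838 = 4.838 mol
V(CO2) = nRT/P = 4.838 × 62.36 × 953.15 / 10700 = 26.88 L

26.9 L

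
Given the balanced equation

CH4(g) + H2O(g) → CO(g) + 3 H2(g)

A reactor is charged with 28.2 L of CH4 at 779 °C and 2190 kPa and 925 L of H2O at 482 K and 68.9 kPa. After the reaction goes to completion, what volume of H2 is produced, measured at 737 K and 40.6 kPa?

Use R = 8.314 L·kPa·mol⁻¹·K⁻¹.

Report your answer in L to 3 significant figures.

n(CH4) = PV/RT = (2190 × 28.2) / (8.314 × 1052.15) = 7.060 mol
n(H2O) = PV/RT = (68.9 × 925) / (8.314 × 482) = 15.90 mol
For 7.060 mol CH4, stoichiometry requires (1/1) × 7.060 = 7.060 mol H2O; 15.90 mol is available, so CH4 is limiting.
n(H2) = (3/1) × 7.060 = 21.18 mol
V(H2) = nRT/P = 21.18 × 8.314 × 737 / 40.6 = 3197 L

3200 L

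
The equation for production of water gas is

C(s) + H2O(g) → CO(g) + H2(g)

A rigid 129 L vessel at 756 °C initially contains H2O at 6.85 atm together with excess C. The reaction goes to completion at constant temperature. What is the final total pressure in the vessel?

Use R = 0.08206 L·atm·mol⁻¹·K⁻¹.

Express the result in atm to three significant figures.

Rigid vessel, constant T ⇒ P scales with total gas moles (1 → 2).
P_final = (2/1) × 6.85 = 13.70 atm

13.7 atm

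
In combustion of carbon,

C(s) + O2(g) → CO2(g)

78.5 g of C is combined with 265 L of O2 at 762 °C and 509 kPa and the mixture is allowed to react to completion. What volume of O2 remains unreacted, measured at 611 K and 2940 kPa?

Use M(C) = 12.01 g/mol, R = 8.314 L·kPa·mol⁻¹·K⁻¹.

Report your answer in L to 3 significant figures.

n(C) = 78.5 / 12.01 = 6.536 mol
n(O2) = PV/RT = (509 × 265) / (8.314 × 1035.15) = 15.67 mol
For 6.536 mol C, stoichiometry requires (1/1) × 6.536 = 6.536 mol O2; 15.67 mol is available, so C is limiting.
n(O2) consumed = (1/1) × 6.536 = 6.536 mol; remaining = 15.67 − 6.536 = 9.134 mol
V(O2) = nRT/P = 9.134 × 8.314 × 611 / 2940 = 15.78 L

15.8 L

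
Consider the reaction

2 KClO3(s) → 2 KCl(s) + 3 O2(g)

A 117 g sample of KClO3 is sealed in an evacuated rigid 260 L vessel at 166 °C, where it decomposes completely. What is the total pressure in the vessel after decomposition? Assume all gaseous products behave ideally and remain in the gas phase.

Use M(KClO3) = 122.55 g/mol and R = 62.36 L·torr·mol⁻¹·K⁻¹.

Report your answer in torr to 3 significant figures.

n(KClO3) = 117 / 122.55 = 0.9547 mol
n(gas produced) = (3/2) × 0.9547 = 1.432 mol
P = nRT/V = 1.432 × 62.36 × 439.15 / 260 = 150.8 torr

151 torr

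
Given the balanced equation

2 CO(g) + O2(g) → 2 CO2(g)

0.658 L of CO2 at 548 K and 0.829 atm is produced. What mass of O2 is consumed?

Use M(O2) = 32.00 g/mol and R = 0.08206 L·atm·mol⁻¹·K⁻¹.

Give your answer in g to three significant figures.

0.194 g

n(CO2) = PV/RT = (0.829 × 0.658) / (0.08206 × 548) = 0.01213 mol
n(O2) = (1/2) × 0.01213 = 0.006065 mol
m(O2) = 0.006065 × 32.00 = 0.1941 g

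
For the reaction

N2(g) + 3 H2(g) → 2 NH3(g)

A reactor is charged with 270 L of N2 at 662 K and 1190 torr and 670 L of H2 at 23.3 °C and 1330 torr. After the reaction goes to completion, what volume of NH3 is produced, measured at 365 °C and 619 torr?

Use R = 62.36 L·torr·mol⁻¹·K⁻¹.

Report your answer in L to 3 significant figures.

1000 L

n(N2) = PV/RT = (1190 × 270) / (62.36 × 662) = 7.783 mol
n(H2) = PV/RT = (1330 × 670) / (62.36 × 296.45) = 48.20 mol
For 7.783 mol N2, stoichiometry requires (3/1) × 7.783 = 23.35 mol H2; 48.20 mol is available, so N2 is limiting.
n(NH3) = (2/1) × 7.783 = 15.57 mol
V(NH3) = nRT/P = 15.57 × 62.36 × 638.15 / 619 = 1001 L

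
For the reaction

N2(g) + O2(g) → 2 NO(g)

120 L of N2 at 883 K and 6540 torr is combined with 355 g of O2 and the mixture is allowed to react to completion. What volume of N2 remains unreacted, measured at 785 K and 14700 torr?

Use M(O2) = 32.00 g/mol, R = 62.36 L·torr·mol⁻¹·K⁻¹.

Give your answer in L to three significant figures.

10.5 L

n(N2) = PV/RT = (6540 × 120) / (62.36 × 883) = 14.25 mol
n(O2) = 355 / 32.00 = 11.09 mol
For 14.25 mol N2, stoichiometry requires (1/1) × 14.25 = 14.25 mol O2; 11.09 mol is available, so O2 is limiting.
n(N2) consumed = (1/1) × 11.09 = 11.09 mol; remaining = 14.25 − 11.09 = 3.160 mol
V(N2) = nRT/P = 3.160 × 62.36 × 785 / 14700 = 10.52 L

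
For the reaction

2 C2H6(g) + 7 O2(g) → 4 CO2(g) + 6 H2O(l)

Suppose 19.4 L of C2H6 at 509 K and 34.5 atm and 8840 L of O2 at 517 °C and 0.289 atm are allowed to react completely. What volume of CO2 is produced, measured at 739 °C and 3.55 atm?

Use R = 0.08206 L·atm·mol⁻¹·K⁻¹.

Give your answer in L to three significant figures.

n(C2H6) = PV/RT = (34.5 × 19.4) / (0.08206 × 509) = 16.02 mol
n(O2) = PV/RT = (0.289 × 8840) / (0.08206 × 790.15) = 39.40 mol
For 16.02 mol C2H6, stoichiometry requires (7/2) × 16.02 = 56.07 mol O2; 39.40 mol is available, so O2 is limiting.
n(CO2) = (4/7) × 39.40 = 22.51 mol
V(CO2) = nRT/P = 22.51 × 0.08206 × 1012.15 / 3.55 = 526.7 L

527 L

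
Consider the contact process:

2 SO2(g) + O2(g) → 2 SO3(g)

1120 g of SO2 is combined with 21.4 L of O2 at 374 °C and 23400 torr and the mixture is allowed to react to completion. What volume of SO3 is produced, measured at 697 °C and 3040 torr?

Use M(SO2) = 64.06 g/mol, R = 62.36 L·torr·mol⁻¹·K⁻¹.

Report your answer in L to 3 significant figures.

n(SO2) = 1120 / 64.06 = 17.48 mol
n(O2) = PV/RT = (23400 × 21.4) / (62.36 × 647.15) = 12.41 mol
For 17.48 mol SO2, stoichiometry requires (1/2) × 17.48 = 8.740 mol O2; 12.41 mol is available, so SO2 is limiting.
n(SO3) = (2/2) × 17.48 = 17.48 mol
V(SO3) = nRT/P = 17.48 × 62.36 × 970.15 / 3040 = 347.9 L

348 L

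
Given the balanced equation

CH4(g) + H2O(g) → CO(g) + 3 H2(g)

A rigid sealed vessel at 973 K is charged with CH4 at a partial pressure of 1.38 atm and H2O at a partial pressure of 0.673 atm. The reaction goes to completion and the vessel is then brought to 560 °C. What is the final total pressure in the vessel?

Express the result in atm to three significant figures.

2.91 atm

With V and T fixed, P_i ∝ n_i, so the mole ratios apply directly to partial pressures at 973 K.
P(H2O) required for 1.38 atm of CH4 = (1/1) × 1.38 = 1.380 atm; available 0.673 atm, so H2O is limiting.
P(CH4) remaining = 1.38 − (1/1) × 0.673 = 0.7070 atm
P(gaseous products) = (1+3)/1 × 0.673 = 2.692 atm
P_total at 973 K = 0.7070 + 2.692 = 3.399 atm
Scaling to 560 °C: P = 3.399 × 833.15/973 = 2.910 atm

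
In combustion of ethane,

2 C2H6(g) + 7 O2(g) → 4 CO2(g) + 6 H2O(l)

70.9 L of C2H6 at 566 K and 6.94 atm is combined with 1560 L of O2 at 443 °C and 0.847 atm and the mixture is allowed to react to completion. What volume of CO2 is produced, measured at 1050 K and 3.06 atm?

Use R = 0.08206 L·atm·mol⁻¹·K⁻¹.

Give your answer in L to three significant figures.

n(C2H6) = PV/RT = (6.94 × 70.9) / (0.08206 × 566) = 10.59 mol
n(O2) = PV/RT = (0.847 × 1560) / (0.08206 × 716.15) = 22.48 mol
For 10.59 mol C2H6, stoichiometry requires (7/2) × 10.59 = 37.06 mol O2; 22.48 mol is available, so O2 is limiting.
n(CO2) = (4/7) × 22.48 = 12.85 mol
V(CO2) = nRT/P = 12.85 × 0.08206 × 1050 / 3.06 = 361.8 L

362 L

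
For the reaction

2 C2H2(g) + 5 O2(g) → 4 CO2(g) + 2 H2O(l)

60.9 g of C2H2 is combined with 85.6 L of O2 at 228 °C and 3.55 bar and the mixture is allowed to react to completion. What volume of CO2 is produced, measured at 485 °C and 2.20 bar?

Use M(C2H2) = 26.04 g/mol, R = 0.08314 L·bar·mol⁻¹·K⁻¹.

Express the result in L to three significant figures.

134 L

n(C2H2) = 60.9 / 26.04 = 2.339 mol
n(O2) = PV/RT = (3.55 × 85.6) / (0.08314 × 501.15) = 7.293 mol
For 2.339 mol C2H2, stoichiometry requires (5/2) × 2.339 = 5.848 mol O2; 7.293 mol is available, so C2H2 is limiting.
n(CO2) = (4/2) × 2.339 = 4.678 mol
V(CO2) = nRT/P = 4.678 × 0.08314 × 758.15 / 2.20 = 134.0 L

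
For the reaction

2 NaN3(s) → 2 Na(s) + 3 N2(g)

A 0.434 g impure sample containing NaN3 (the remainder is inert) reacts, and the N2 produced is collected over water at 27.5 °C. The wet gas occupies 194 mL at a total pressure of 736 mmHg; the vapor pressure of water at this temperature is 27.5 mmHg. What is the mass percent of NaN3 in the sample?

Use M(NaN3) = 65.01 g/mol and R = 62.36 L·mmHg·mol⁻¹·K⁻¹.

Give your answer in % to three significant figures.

73.2 %

P(N2) = 736 − 27.5 = 708.5 mmHg
n(N2) = PV/RT = (708.5 × 0.1940) / (62.36 × 300.65) = 0.007331 mol
n(NaN3) = (2/3) × 0.007331 = 0.004887 mol
m(NaN3) = 0.004887 × 65.01 = 0.3177 g
%NaN3 = 0.3177 / 0.434 × 100 = 73.20%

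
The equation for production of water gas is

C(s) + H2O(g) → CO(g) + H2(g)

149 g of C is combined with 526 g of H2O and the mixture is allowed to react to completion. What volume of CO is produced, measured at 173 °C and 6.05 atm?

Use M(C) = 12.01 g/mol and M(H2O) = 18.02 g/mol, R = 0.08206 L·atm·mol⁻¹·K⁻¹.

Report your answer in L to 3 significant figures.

n(C) = 149 / 12.01 = 12.41 mol
n(H2O) = 526 / 18.02 = 29.19 mol
For 12.41 mol C, stoichiometry requires (1/1) × 12.41 = 12.41 mol H2O; 29.19 mol is available, so C is limiting.
n(CO) = (1/1) × 12.41 = 12.41 mol
V(CO) = nRT/P = 12.41 × 0.08206 × 446.15 / 6.05 = 75.10 L

75.1 L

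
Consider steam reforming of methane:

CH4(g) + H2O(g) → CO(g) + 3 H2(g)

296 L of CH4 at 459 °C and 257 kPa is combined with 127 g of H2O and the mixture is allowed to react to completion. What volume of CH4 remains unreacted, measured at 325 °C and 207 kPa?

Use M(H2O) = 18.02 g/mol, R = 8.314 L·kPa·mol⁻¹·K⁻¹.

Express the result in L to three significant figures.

131 L

n(CH4) = PV/RT = (257 × 296) / (8.314 × 732.15) = 12.50 mol
n(H2O) = 127 / 18.02 = 7.048 mol
For 12.50 mol CH4, stoichiometry requires (1/1) × 12.50 = 12.50 mol H2O; 7.048 mol is available, so H2O is limiting.
n(CH4) consumed = (1/1) × 7.048 = 7.048 mol; remaining = 12.50 − 7.048 = 5.452 mol
V(CH4) = nRT/P = 5.452 × 8.314 × 598.15 / 207 = 131.0 L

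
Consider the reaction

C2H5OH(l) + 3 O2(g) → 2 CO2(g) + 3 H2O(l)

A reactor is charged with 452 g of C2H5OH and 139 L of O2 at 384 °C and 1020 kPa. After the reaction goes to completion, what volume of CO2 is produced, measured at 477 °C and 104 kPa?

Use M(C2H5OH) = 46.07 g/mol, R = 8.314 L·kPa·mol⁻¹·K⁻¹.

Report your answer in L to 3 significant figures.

1040 L

n(C2H5OH) = 452 / 46.07 = 9.811 mol
n(O2) = PV/RT = (1020 × 139) / (8.314 × 657.15) = 25.95 mol
For 9.811 mol C2H5OH, stoichiometry requires (3/1) × 9.811 = 29.43 mol O2; 25.95 mol is available, so O2 is limiting.
n(CO2) = (2/3) × 25.95 = 17.30 mol
V(CO2) = nRT/P = 17.30 × 8.314 × 750.15 / 104 = 1037 L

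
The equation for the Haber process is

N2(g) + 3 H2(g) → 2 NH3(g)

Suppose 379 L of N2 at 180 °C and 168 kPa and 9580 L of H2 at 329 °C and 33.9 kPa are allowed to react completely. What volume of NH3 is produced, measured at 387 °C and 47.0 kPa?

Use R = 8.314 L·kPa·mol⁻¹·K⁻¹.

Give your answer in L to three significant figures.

3950 L

n(N2) = PV/RT = (168 × 379) / (8.314 × 453.15) = 16.90 mol
n(H2) = PV/RT = (33.9 × 9580) / (8.314 × 602.15) = 64.87 mol
For 16.90 mol N2, stoichiometry requires (3/1) × 16.90 = 50.70 mol H2; 64.87 mol is available, so N2 is limiting.
n(NH3) = (2/1) × 16.90 = 33.80 mol
V(NH3) = nRT/P = 33.80 × 8.314 × 660.15 / 47.0 = 3947 L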